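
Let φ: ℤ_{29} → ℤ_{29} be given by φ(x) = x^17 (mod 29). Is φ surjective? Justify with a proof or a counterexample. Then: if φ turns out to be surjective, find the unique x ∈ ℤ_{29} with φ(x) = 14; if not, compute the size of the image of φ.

Since 29 is prime, the nonzero elements of ℤ_{29} form a cyclic group of order 28.
As gcd(17, 28) = 1, raising to the 17th power is a bijection on this group: if u^17 ≡ v^17 then (uv^{−1})^17 = 1, and the only element of order dividing gcd(17, 28) = 1 is 1, so u = v.
With φ(0) = 0 this makes φ injective on all of ℤ_{29}, hence bijective (finite equal-size domain and codomain). In particular φ is surjective.
Since φ is surjective, we find the preimage of 14. The inverse of x ↦ x^17 on (ℤ_{29})^× is x ↦ x^5, because 17·5 = 85 = 3·28 + 1 ≡ 1 (mod 28) and x^{28} = 1 for x ≠ 0 (Fermat). So φ⁻¹(14) = 14^5 mod 29.
Repeated squaring mod 29: 14^1 ≡ 14, 14^2 ≡ 14² = 196 ≡ 22, 14^4 ≡ 22² = 484 ≡ 20. Since 5 = 4 + 1, 14^5 ≡ 20·14: 20·14 = 280 ≡ 19. So 14^5 ≡ 19 (mod 29).
Hence φ⁻¹(14) = 19.

19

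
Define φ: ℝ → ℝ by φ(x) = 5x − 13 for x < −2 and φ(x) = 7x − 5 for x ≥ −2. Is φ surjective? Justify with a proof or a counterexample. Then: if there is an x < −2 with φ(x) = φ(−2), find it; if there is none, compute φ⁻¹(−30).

Both pieces are strictly increasing (slopes 5 and 7), so each is injective on its own interval.
The left piece maps (−∞, −2) onto (−∞, −23); the right piece maps [−2, ∞) onto [−19, ∞).
The union (−∞, −23) ∪ [−19, ∞) omits the interval between −23 and −19; in particular −23 has no preimage. So φ is not surjective.
Because the two images are disjoint, no x < −2 has φ(x) = φ(−2), so we compute φ⁻¹(−30): −30 lies in (−∞, −23), so solve 5x − 13 = −30: x = (−30 + 13)/5 = −17/5.

-17/5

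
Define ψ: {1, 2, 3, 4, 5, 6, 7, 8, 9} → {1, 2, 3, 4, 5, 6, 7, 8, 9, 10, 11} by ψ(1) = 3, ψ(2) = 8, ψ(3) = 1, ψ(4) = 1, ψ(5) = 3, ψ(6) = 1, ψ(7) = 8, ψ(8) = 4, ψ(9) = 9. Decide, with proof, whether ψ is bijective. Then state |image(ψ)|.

5

ψ(3) = 1 = ψ(4) with 3 ≠ 4, so ψ is not injective, hence not bijective.
The image of ψ is {1, 3, 4, 8, 9}, which has 5 elements.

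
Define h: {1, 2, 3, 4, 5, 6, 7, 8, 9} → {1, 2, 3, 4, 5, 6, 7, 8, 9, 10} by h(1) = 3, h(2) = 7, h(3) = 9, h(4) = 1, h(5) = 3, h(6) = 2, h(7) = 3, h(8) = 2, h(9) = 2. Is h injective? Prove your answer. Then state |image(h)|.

h(1) = 3 = h(5) with 1 ≠ 5, so h is not injective.
The image of h is {1, 2, 3, 7, 9}, which has 5 elements.

5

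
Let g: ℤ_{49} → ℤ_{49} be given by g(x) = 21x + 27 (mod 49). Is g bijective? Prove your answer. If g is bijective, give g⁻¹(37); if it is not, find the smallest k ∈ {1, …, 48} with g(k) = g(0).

Recall: injectivity means: for all x_1, x_2 in the domain, g(x_1) = g(x_2) implies x_1 = x_2.
We have gcd(21, 49) = 7 > 1. Taking x_1 = 0 and x_2 = 7: g(0) = 27 and g(7) = 21·7 + 27 = 174 ≡ 27 (mod 49).
So g(0) = g(7) while 0 ≠ 7, so g is not injective, hence not bijective.
Since g is not bijective, we find the least positive k with g(k) = g(0): this means 21k ≡ 0 (mod 49), i.e. 49 ∣ 21k. Since gcd(21, 49) = 7, dividing through by 7 this holds exactly when 7 ∣ 3k, and as gcd(3, 7) = 1, exactly when 7 ∣ k.
The smallest positive such k is 7.

7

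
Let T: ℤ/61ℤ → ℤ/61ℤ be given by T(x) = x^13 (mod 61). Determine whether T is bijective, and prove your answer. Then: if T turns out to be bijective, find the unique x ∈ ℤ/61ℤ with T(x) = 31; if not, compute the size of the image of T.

10

Since 61 is prime, the nonzero elements of ℤ/61ℤ form a cyclic group of order 60.
As gcd(13, 60) = 1, raising to the 13th power is a bijection on this group: if x_1^13 ≡ x_2^13 then (x_1x_2^{−1})^13 = 1, and the only element of order dividing gcd(13, 60) = 1 is 1, so x_1 = x_2.
With T(0) = 0 this makes T injective on all of ℤ/61ℤ, hence bijective (finite equal-size domain and codomain). In particular T is bijective.
Since T is bijective, we find the preimage of 31. The inverse of x ↦ x^13 on (ℤ/61ℤ)^× is x ↦ x^37, because 13·37 = 481 = 8·60 + 1 ≡ 1 (mod 60) and x^{60} = 1 for x ≠ 0 (Fermat). So T⁻¹(31) = 31^37 mod 61.
Repeated squaring mod 61: 31^1 ≡ 31, 31^2 ≡ 31² = 961 ≡ 46, 31^4 ≡ 46² = 2116 ≡ 42, 31^8 ≡ 42² = 1764 ≡ 56, 31^16 ≡ 56² = 3136 ≡ 25, 31^32 ≡ 25² = 625 ≡ 15. Since 37 = 32 + 4 + 1, 31^37 ≡ 15·42·31: 15·42 = 630 ≡ 20, then 20·31 = 620 ≡ 10. So 31^37 ≡ 10 (mod 61).
Hence T⁻¹(31) = 10.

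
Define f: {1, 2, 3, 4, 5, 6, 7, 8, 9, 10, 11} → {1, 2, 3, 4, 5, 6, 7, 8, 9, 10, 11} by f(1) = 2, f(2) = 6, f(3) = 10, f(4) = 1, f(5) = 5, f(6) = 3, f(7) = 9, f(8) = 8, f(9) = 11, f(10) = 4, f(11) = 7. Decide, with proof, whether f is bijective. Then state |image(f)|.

The values 2, 6, 10, 1, 5, 3, 9, 8, 11, 4, 7 are a permutation of {1, 2, 3, 4, 5, 6, 7, 8, 9, 10, 11}: each element appears exactly once.
So f is injective and surjective, hence bijective.
The image of f is {1, 2, 3, 4, 5, 6, 7, 8, 9, 10, 11}, which has 11 elements.

11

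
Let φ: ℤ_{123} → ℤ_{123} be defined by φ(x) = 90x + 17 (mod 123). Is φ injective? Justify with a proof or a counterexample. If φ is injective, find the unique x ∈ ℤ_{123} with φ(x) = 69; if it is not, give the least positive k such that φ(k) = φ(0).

41

By definition, φ is injective when φ(x_1) = φ(x_2) forces x_1 = x_2.
We have gcd(90, 123) = 3 > 1. Taking x_1 = 0 and x_2 = 41: φ(0) = 17 and φ(41) = 90·41 + 17 = 3707 ≡ 17 (mod 123).
So φ(0) = φ(41) while 0 ≠ 41, so φ is not injective.
Since φ is not injective, we find the least positive k with φ(k) = φ(0): this means 90k ≡ 0 (mod 123), i.e. 123 ∣ 90k. Since gcd(90, 123) = 3, dividing through by 3 this holds exactly when 41 ∣ 30k, and as gcd(30, 41) = 1, exactly when 41 ∣ k.
The smallest positive such k is 41.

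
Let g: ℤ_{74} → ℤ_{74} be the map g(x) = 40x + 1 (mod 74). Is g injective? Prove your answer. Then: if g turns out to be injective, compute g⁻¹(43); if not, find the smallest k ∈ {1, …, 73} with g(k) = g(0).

We have gcd(40, 74) = 2 > 1. Taking u = 0 and v = 37: g(0) = 1 and g(37) = 40·37 + 1 = 1481 ≡ 1 (mod 74).
So g(0) = g(37) while 0 ≠ 37, therefore g is not injective.
Since g is not injective, we find the least positive k with g(k) = g(0): this means 40k ≡ 0 (mod 74), i.e. 74 ∣ 40k. Since gcd(40, 74) = 2, dividing through by 2 this holds exactly when 37 ∣ 20k, and as gcd(20, 37) = 1, exactly when 37 ∣ k.
The smallest positive such k is 37.

37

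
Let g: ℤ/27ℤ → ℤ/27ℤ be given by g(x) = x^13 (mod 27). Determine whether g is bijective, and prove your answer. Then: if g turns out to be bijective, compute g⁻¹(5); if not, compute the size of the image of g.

19

g(0) = 0^13 = 0.
g(3): Repeated squaring mod 27: 3^1 ≡ 3, 3^2 ≡ 3² = 9, 3^4 ≡ 9² = 81 ≡ 0, 3^8 ≡ 0² = 0. Since 13 = 8 + 4 + 1, 3^13 ≡ 0·0·3: 0·0 = 0, then 0·3 = 0. So 3^13 ≡ 0 (mod 27).
So g(0) = g(3) = 0 while 0 ≠ 3, therefore g is not injective, hence not bijective.
Since g is not bijective, we determine |image(g)|. Computing x^13 mod 27 for each x (by repeated squaring, reducing mod 27 at every step), the values g(0), g(1), …, g(26) are: 0, 1, 11, 0, 13, 23, 0, 25, 8, 0, 10, 20, 0, 22, 5, 0, 7, 17, 0, 19, 2, 0, 4, 14, 0, 16, 26.
The distinct values are {0, 1, 2, 4, 5, 7, 8, 10, 11, 13, 14, 16, 17, 19, 20, 22, 23, 25, 26}; there are 19 of them.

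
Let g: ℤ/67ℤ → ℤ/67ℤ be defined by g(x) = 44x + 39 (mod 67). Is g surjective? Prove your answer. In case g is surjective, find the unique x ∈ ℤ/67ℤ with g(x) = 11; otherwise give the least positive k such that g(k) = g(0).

Recall that surjectivity means every element of the codomain has a preimage under g.
Since gcd(44, 67) = 1, 44 is invertible modulo 67. Euclid's algorithm: 67 = 1·44 + 23, 44 = 1·23 + 21, 23 = 1·21 + 2, 21 = 10·2 + 1; back-substituting gives 1 = 32·44 − 21·67, so 44⁻¹ ≡ 32 (mod 67).
Then y ↦ 32(y − 39) is a two-sided inverse to g, so every y ∈ ℤ/67ℤ has a preimage.
Hence g is surjective.
Since g is surjective, we compute g⁻¹(11): solve 44x + 39 ≡ 11 (mod 67), i.e. 44x ≡ 39 (mod 67).
Multiplying by 44⁻¹ = 32 gives x ≡ 32·39 = 1248 = 18·67 + 42 ≡ 42 (mod 67).
Check: g(42) = 44·42 + 39 = 1887 = 28·67 + 11 ≡ 11 (mod 67).

42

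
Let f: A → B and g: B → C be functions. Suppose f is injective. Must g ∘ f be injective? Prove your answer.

not injective

No. Take A = B = C = {0, 1}, f = identity (injective), and g(x) = 0 for every x.
Then (g ∘ f)(0) = 0 = (g ∘ f)(1) with 0 ≠ 1, so g ∘ f is not injective.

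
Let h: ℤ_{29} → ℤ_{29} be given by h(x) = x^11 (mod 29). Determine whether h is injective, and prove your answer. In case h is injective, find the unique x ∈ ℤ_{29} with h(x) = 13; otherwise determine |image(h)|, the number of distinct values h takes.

Since 29 is prime, the nonzero elements of ℤ_{29} form a cyclic group of order 28.
As gcd(11, 28) = 1, raising to the 11th power is a bijection on this group: if s^11 ≡ t^11 then (st^{−1})^11 = 1, and the only element of order dividing gcd(11, 28) = 1 is 1, so s = t.
With h(0) = 0 this makes h injective on all of ℤ_{29}, hence bijective (finite equal-size domain and codomain). In particular h is injective.
Since h is injective, we find the preimage of 13. The inverse of x ↦ x^11 on (ℤ_{29})^× is x ↦ x^23, because 11·23 = 253 = 9·28 + 1 ≡ 1 (mod 28) and x^{28} = 1 for x ≠ 0 (Fermat). So h⁻¹(13) = 13^23 mod 29.
Repeated squaring mod 29: 13^1 ≡ 13, 13^2 ≡ 13² = 169 ≡ 24, 13^4 ≡ 24² = 576 ≡ 25, 13^8 ≡ 25² = 625 ≡ 16, 13^16 ≡ 16² = 256 ≡ 24. Since 23 = 16 + 4 + 2 + 1, 13^23 ≡ 24·25·24·13: 24·25 = 600 ≡ 20, then 20·24 = 480 ≡ 16, then 16·13 = 208 ≡ 5. So 13^23 ≡ 5 (mod 29).
Hence h⁻¹(13) = 5.

5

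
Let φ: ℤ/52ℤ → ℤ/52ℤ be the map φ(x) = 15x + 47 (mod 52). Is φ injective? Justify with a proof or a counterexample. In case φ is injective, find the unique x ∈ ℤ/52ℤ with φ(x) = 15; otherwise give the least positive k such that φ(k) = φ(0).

36

Suppose φ(a) = φ(b) in ℤ/52ℤ. Then 15a + 47 ≡ 15b + 47 (mod 52), therefore 15(a − b) ≡ 0 (mod 52).
Since gcd(15, 52) = 1, 15 is invertible modulo 52, therefore a − b ≡ 0 (mod 52), i.e. a = b.
Thus φ is injective.
We now compute 15⁻¹ mod 52 explicitly. Euclid's algorithm: 52 = 3·15 + 7, 15 = 2·7 + 1; back-substituting gives 1 = 7·15 − 2·52, so 15⁻¹ ≡ 7 (mod 52).
Since φ is injective, we compute φ⁻¹(15): solve 15x + 47 ≡ 15 (mod 52), i.e. 15x ≡ 20 (mod 52).
Multiplying by 15⁻¹ = 7 gives x ≡ 7·20 = 140 = 2·52 + 36 ≡ 36 (mod 52).
Check: φ(36) = 15·36 + 47 = 587 = 11·52 + 15 ≡ 15 (mod 52).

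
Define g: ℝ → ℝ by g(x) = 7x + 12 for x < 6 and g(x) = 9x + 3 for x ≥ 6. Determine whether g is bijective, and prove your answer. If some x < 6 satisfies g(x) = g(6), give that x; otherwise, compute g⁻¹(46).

34/7

Both pieces are strictly increasing (slopes 7 and 9), so each is injective on its own interval.
The left piece maps (−∞, 6) onto (−∞, 54); the right piece maps [6, ∞) onto [57, ∞).
The images leave a gap (54 has no preimage), so g is not surjective, hence not bijective.
Because the two images are disjoint, no x < 6 has g(x) = g(6), so we compute g⁻¹(46): 46 lies in (−∞, 54), so solve 7x + 12 = 46: x = (46 − 12)/7 = 34/7.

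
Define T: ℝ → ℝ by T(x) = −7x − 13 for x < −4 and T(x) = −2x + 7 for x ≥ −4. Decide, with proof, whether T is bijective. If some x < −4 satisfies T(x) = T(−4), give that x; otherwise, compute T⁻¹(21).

-34/7

Both pieces are strictly decreasing (slopes −7 and −2), so each is injective on its own interval.
The left piece maps (−∞, −4) onto (15, ∞); the right piece maps [−4, ∞) onto (−∞, 15].
Since 15 = 15, the images partition ℝ: T is injective and surjective, hence bijective.
Because the two images are disjoint, no x < −4 has T(x) = T(−4), so we compute T⁻¹(21): 21 lies in (15, ∞), so solve −7x − 13 = 21: x = (21 + 13)/(−7) = −34/7.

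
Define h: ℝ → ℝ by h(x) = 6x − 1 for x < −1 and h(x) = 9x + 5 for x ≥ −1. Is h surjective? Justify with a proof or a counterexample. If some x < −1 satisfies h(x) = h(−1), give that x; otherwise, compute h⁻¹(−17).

Both pieces are strictly increasing (slopes 6 and 9), so each is injective on its own interval.
The left piece maps (−∞, −1) onto (−∞, −7); the right piece maps [−1, ∞) onto [−4, ∞).
The union (−∞, −7) ∪ [−4, ∞) omits the interval between −7 and −4; in particular −7 has no preimage. So h is not surjective.
Because the two images are disjoint, no x < −1 has h(x) = h(−1), so we compute h⁻¹(−17): −17 lies in (−∞, −7), so solve 6x − 1 = −17: x = (−17 + 1)/6 = −8/3.

-8/3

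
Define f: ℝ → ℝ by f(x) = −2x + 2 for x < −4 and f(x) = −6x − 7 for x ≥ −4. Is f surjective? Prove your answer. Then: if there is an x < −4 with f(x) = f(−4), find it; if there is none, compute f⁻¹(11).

-15/2

Both pieces are strictly decreasing (slopes −2 and −6), so each is injective on its own interval.
The left piece maps (−∞, −4) onto (10, ∞); the right piece maps [−4, ∞) onto (−∞, 17].
The union (10, ∞) ∪ (−∞, 17] covers ℝ, so f is surjective.
For the follow-up: the images overlap, so an x < −4 with f(x) = f(−4) exists. f(−4) = 17; solving −2x + 2 = 17 for x < −4 gives x = (17 − 2)/(−2) = −15/2.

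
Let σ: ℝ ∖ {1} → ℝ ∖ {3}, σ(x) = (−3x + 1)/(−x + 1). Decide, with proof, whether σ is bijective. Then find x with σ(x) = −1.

Suppose σ(x_1) = σ(x_2). Cross-multiplying: (−3x_1 + 1)(−x_2 + 1) = (−3x_2 + 1)(−x_1 + 1).
Expanding both sides and cancelling the symmetric terms leaves −2·(x_1 − x_2) = 0. Since −2 ≠ 0, x_1 = x_2. Hence σ is injective.
For any y ≠ 3, solving y(−x + 1) = −3x + 1 for x gives a well-defined x ≠ 1. So σ is surjective.
So σ is bijective.
Solving σ(x) = −1: cross-multiplying gives −3x + 1 = −1(−x + 1), which rearranges to −4x = −2, so x = 1/2.

1/2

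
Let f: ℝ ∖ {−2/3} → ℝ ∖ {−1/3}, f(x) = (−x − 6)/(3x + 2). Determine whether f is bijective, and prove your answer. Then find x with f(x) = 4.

Suppose f(s) = f(t). Cross-multiplying: (−s − 6)(3t + 2) = (−t − 6)(3s + 2).
Expanding both sides and cancelling the symmetric terms leaves 16·(s − t) = 0. Since 16 ≠ 0, s = t. Therefore f is injective.
For any y ≠ −1/3, solving y(3x + 2) = −x − 6 for x gives a well-defined x ≠ −2/3. So f is surjective.
Thus f is bijective.
Solving f(x) = 4: cross-multiplying gives −x − 6 = 4(3x + 2), which rearranges to −13x = 14, so x = −14/13.

-14/13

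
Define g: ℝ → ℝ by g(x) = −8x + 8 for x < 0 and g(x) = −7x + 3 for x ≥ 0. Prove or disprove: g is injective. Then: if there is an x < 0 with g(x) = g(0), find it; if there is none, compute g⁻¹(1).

2/7

Both pieces are strictly decreasing (slopes −8 and −7), so each is injective on its own interval.
The left piece maps (−∞, 0) onto (8, ∞); the right piece maps [0, ∞) onto (−∞, 3].
These images are disjoint, so no value is attained by both pieces. So g is injective.
Because the two images are disjoint, no x < 0 has g(x) = g(0), so we compute g⁻¹(1): 1 lies in (−∞, 3], so solve −7x + 3 = 1: x = (1 − 3)/(−7) = 2/7.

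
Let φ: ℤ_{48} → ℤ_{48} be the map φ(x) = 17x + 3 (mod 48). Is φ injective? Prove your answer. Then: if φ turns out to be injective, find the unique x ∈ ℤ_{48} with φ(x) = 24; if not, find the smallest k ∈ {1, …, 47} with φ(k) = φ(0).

21

If φ(a) = φ(b), then 17a ≡ 17b (mod 48). Because gcd(17, 48) = 1, we may cancel 17 to get a ≡ b (mod 48).
Hence φ is injective.
We now compute 17⁻¹ mod 48 explicitly. Euclid's algorithm: 48 = 2·17 + 14, 17 = 1·14 + 3, 14 = 4·3 + 2, 3 = 1·2 + 1; back-substituting gives 1 = 17·17 − 6·48, so 17⁻¹ ≡ 17 (mod 48).
Since φ is injective, we find φ⁻¹(24): we need 17x ≡ 24 − 3 ≡ 21 (mod 48). Using 17⁻¹ = 17: x ≡ 17·21 = 357 = 7·48 + 21, so x = 21.
Check: φ(21) = 17·21 + 3 = 360 = 7·48 + 24 ≡ 24 (mod 48).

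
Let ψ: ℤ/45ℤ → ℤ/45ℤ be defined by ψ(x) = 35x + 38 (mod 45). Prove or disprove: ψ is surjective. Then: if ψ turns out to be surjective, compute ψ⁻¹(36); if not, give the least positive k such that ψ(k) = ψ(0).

9

Since gcd(35, 45) = 5, we have 35x ≡ 0 (mod 5) for all x, so ψ(x) ≡ 3 (mod 5).
But 0 ≢ 3 (mod 5), so 0 ∈ ℤ/45ℤ has no preimage. So ψ is not surjective.
Since ψ is not surjective, we find the least positive k with ψ(k) = ψ(0): this means 35k ≡ 0 (mod 45), i.e. 45 ∣ 35k. Since gcd(35, 45) = 5, dividing through by 5 this holds exactly when 9 ∣ 7k, and as gcd(7, 9) = 1, exactly when 9 ∣ k.
The smallest positive such k is 9.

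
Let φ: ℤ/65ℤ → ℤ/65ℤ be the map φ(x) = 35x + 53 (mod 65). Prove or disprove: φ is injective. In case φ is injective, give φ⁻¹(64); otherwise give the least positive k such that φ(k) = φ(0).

13

We have gcd(35, 65) = 5 > 1. Taking a = 0 and b = 13: φ(0) = 53 and φ(13) = 35·13 + 53 = 508 ≡ 53 (mod 65).
So φ(0) = φ(13) while 0 ≠ 13, so φ is not injective.
Since φ is not injective, we find the least positive k with φ(k) = φ(0): this means 35k ≡ 0 (mod 65), i.e. 65 ∣ 35k. Since gcd(35, 65) = 5, dividing through by 5 this holds exactly when 13 ∣ 7k, and as gcd(7, 13) = 1, exactly when 13 ∣ k.
The smallest positive such k is 13.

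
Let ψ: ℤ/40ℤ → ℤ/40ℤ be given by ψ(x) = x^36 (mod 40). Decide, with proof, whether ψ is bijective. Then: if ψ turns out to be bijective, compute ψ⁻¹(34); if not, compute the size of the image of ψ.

4

ψ(1) = 1^36 = 1.
ψ(3): Repeated squaring mod 40: 3^1 ≡ 3, 3^2 ≡ 3² = 9, 3^4 ≡ 9² = 81 ≡ 1, 3^8 ≡ 1² = 1, 3^16 ≡ 1² = 1, 3^32 ≡ 1² = 1. Since 36 = 32 + 4, 3^36 ≡ 1·1: 1·1 = 1. So 3^36 ≡ 1 (mod 40).
So ψ(1) = ψ(3) = 1 while 1 ≠ 3, hence ψ is not injective, hence not bijective.
Since ψ is not bijective, we determine |image(ψ)|. Computing x^36 mod 40 for each x (by repeated squaring, reducing mod 40 at every step), the values ψ(0), ψ(1), …, ψ(39) are: 0, 1, 16, 1, 16, 25, 16, 1, 16, 1, 0, 1, 16, 1, 16, 25, 16, 1, 16, 1, 0, 1, 16, 1, 16, 25, 16, 1, 16, 1, 0, 1, 16, 1, 16, 25, 16, 1, 16, 1.
The distinct values are {0, 1, 16, 25}; there are 4 of them.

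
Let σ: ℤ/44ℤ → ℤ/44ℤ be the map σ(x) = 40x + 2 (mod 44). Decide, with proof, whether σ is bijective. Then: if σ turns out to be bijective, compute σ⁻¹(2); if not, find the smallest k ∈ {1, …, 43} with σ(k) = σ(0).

11

We have gcd(40, 44) = 4 > 1. Taking u = 0 and v = 11: σ(0) = 2 and σ(11) = 40·11 + 2 = 442 ≡ 2 (mod 44).
So σ(0) = σ(11) while 0 ≠ 11, therefore σ is not injective, hence not bijective.
Since σ is not bijective, we find the least positive k with σ(k) = σ(0): this means 40k ≡ 0 (mod 44), i.e. 44 ∣ 40k. Since gcd(40, 44) = 4, dividing through by 4 this holds exactly when 11 ∣ 10k, and as gcd(10, 11) = 1, exactly when 11 ∣ k.
The smallest positive such k is 11.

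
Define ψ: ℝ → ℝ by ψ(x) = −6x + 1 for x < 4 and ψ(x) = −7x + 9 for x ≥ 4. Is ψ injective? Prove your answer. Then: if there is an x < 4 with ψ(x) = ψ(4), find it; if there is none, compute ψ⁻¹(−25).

10/3

Both pieces are strictly decreasing (slopes −6 and −7), so each is injective on its own interval.
The left piece maps (−∞, 4) onto (−23, ∞); the right piece maps [4, ∞) onto (−∞, −19].
These images overlap. In particular ψ(4) = −19 (right piece), and solving −6x + 1 = −19 on the left piece gives x = 10/3 < 4.
So ψ(10/3) = ψ(4) with 10/3 ≠ 4, and ψ is not injective. This x = 10/3 is the requested value below 4.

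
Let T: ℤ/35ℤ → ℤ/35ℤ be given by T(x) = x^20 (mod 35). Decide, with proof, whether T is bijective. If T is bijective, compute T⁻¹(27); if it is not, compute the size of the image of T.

T(3): Repeated squaring mod 35: 3^1 ≡ 3, 3^2 ≡ 3² = 9, 3^4 ≡ 9² = 81 ≡ 11, 3^8 ≡ 11² = 121 ≡ 16, 3^16 ≡ 16² = 256 ≡ 11. Since 20 = 16 + 4, 3^20 ≡ 11·11: 11·11 = 121 ≡ 16. So 3^20 ≡ 16 (mod 35).
T(4): Repeated squaring mod 35: 4^1 ≡ 4, 4^2 ≡ 4² = 16, 4^4 ≡ 16² = 256 ≡ 11, 4^8 ≡ 11² = 121 ≡ 16, 4^16 ≡ 16² = 256 ≡ 11. Since 20 = 16 + 4, 4^20 ≡ 11·11: 11·11 = 121 ≡ 16. So 4^20 ≡ 16 (mod 35).
So T(3) = T(4) = 16 while 3 ≠ 4, so T is not injective, hence not bijective.
Since T is not bijective, we determine |image(T)|. Computing x^20 mod 35 for each x (by repeated squaring, reducing mod 35 at every step), the values T(0), T(1), …, T(34) are: 0, 1, 11, 16, 16, 25, 1, 21, 1, 11, 30, 16, 11, 1, 21, 15, 11, 16, 16, 11, 15, 21, 1, 11, 16, 30, 11, 1, 21, 1, 25, 16, 16, 11, 1.
The distinct values are {0, 1, 11, 15, 16, 21, 25, 30}; there are 8 of them.

8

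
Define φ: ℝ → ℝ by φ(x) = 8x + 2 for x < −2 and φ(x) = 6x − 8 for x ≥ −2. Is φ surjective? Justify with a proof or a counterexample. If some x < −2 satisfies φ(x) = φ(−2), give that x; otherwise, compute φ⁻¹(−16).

-11/4

Both pieces are strictly increasing (slopes 8 and 6), so each is injective on its own interval.
The left piece maps (−∞, −2) onto (−∞, −14); the right piece maps [−2, ∞) onto [−20, ∞).
The union (−∞, −14) ∪ [−20, ∞) covers ℝ, so φ is surjective.
For the follow-up: the images overlap, so an x < −2 with φ(x) = φ(−2) exists. φ(−2) = −20; solving 8x + 2 = −20 for x < −2 gives x = (−20 − 2)/8 = −11/4.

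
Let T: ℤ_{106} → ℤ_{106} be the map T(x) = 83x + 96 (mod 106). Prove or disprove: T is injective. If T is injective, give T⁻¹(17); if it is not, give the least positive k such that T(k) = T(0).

91

If T(s) = T(t), then 83s ≡ 83t (mod 106). Because gcd(83, 106) = 1, we may cancel 83 to get s ≡ t (mod 106).
Hence T is injective.
We now compute 83⁻¹ mod 106 explicitly. Euclid's algorithm: 106 = 1·83 + 23, 83 = 3·23 + 14, 23 = 1·14 + 9, 14 = 1·9 + 5, 9 = 1·5 + 4, 5 = 1·4 + 1; back-substituting gives 1 = 23·83 − 18·106, so 83⁻¹ ≡ 23 (mod 106).
Since T is injective, we find T⁻¹(17): we need 83x ≡ 17 − 96 ≡ 27 (mod 106). Using 83⁻¹ = 23: x ≡ 23·27 = 621 = 5·106 + 91, so x = 91.
Check: T(91) = 83·91 + 96 = 7649 = 72·106 + 17 ≡ 17 (mod 106).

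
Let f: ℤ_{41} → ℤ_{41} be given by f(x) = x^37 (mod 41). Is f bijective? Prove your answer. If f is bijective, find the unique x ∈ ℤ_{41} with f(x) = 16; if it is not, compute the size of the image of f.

37

Since 41 is prime, the nonzero elements of ℤ_{41} form a cyclic group of order 40.
As gcd(37, 40) = 1, raising to the 37th power is a bijection on this group: if s^37 ≡ t^37 then (st^{−1})^37 = 1, and the only element of order dividing gcd(37, 40) = 1 is 1, so s = t.
With f(0) = 0 this makes f injective on all of ℤ_{41}, hence bijective (finite equal-size domain and codomain). In particular f is bijective.
Since f is bijective, we find the preimage of 16. The inverse of x ↦ x^37 on (ℤ_{41})^× is x ↦ x^13, because 37·13 = 481 = 12·40 + 1 ≡ 1 (mod 40) and x^{40} = 1 for x ≠ 0 (Fermat). So f⁻¹(16) = 16^13 mod 41.
Repeated squaring mod 41: 16^1 ≡ 16, 16^2 ≡ 16² = 256 ≡ 10, 16^4 ≡ 10² = 100 ≡ 18, 16^8 ≡ 18² = 324 ≡ 37. Since 13 = 8 + 4 + 1, 16^13 ≡ 37·18·16: 37·18 = 666 ≡ 10, then 10·16 = 160 ≡ 37. So 16^13 ≡ 37 (mod 41).
Hence f⁻¹(16) = 37.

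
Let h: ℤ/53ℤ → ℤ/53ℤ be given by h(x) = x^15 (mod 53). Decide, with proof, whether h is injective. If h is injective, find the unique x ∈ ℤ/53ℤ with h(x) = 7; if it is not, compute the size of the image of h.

29

Since 53 is prime, the nonzero elements of ℤ/53ℤ form a cyclic group of order 52.
As gcd(15, 52) = 1, raising to the 15th power is a bijection on this group: if x_1^15 ≡ x_2^15 then (x_1x_2^{−1})^15 = 1, and the only element of order dividing gcd(15, 52) = 1 is 1, so x_1 = x_2.
With h(0) = 0 this makes h injective on all of ℤ/53ℤ, hence bijective (finite equal-size domain and codomain). In particular h is injective.
Since h is injective, we find the preimage of 7. The inverse of x ↦ x^15 on (ℤ/53ℤ)^× is x ↦ x^7, because 15·7 = 105 = 2·52 + 1 ≡ 1 (mod 52) and x^{52} = 1 for x ≠ 0 (Fermat). So h⁻¹(7) = 7^7 mod 53.
Repeated squaring mod 53: 7^1 ≡ 7, 7^2 ≡ 7² = 49, 7^4 ≡ 49² = 2401 ≡ 16. Since 7 = 4 + 2 + 1, 7^7 ≡ 16·49·7: 16·49 = 784 ≡ 42, then 42·7 = 294 ≡ 29. So 7^7 ≡ 29 (mod 53).
Hence h⁻¹(7) = 29.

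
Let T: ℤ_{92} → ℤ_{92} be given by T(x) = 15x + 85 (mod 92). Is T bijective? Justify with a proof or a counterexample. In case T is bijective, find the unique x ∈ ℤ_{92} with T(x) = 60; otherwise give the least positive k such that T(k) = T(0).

29

Suppose T(u) = T(v) in ℤ_{92}. Then 15u + 85 ≡ 15v + 85 (mod 92), so 15(u − v) ≡ 0 (mod 92).
Since gcd(15, 92) = 1, 15 is invertible modulo 92, hence u − v ≡ 0 (mod 92), i.e. u = v.
We now compute 15⁻¹ mod 92 explicitly. Euclid's algorithm: 92 = 6·15 + 2, 15 = 7·2 + 1; back-substituting gives 1 = 43·15 − 7·92, so 15⁻¹ ≡ 43 (mod 92).
Then y ↦ 43(y − 85) is a two-sided inverse to T, so every y ∈ ℤ_{92} has a preimage.
Therefore T is bijective.
Since T is bijective, we find T⁻¹(60): we need 15x ≡ 60 − 85 ≡ 67 (mod 92). Using 15⁻¹ = 43: x ≡ 43·67 = 2881 = 31·92 + 29, so x = 29.
Check: T(29) = 15·29 + 85 = 520 = 5·92 + 60 ≡ 60 (mod 92).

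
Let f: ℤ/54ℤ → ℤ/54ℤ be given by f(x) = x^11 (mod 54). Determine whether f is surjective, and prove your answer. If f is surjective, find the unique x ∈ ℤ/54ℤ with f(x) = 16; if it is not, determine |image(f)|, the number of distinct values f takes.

38

f(0) = 0^11 = 0.
f(6): Repeated squaring mod 54: 6^1 ≡ 6, 6^2 ≡ 6² = 36, 6^4 ≡ 36² = 1296 ≡ 0, 6^8 ≡ 0² = 0. Since 11 = 8 + 2 + 1, 6^11 ≡ 0·36·6: 0·36 = 0, then 0·6 = 0. So 6^11 ≡ 0 (mod 54).
So f(0) = f(6) = 0 while 0 ≠ 6, so f is not injective.
A non-injective map from the 54-element set ℤ/54ℤ to itself takes at most 53 distinct values, so it cannot be surjective. So f is not surjective.
Since f is not surjective, we determine |image(f)|. Computing x^11 mod 54 for each x (by repeated squaring, reducing mod 54 at every step), the values f(0), f(1), …, f(53) are: 0, 1, 50, 27, 16, 29, 0, 49, 44, 27, 46, 41, 0, 7, 20, 27, 40, 35, 0, 37, 32, 27, 52, 11, 0, 31, 26, 27, 28, 23, 0, 43, 2, 27, 22, 17, 0, 19, 14, 27, 34, 47, 0, 13, 8, 27, 10, 5, 0, 25, 38, 27, 4, 53.
The distinct values are {0, 1, 2, 4, 5, 7, 8, 10, 11, 13, 14, 16, 17, 19, 20, 22, 23, 25, 26, 27, 28, 29, 31, 32, 34, 35, 37, 38, 40, 41, 43, 44, 46, 47, 49, 50, 52, 53}; there are 38 of them.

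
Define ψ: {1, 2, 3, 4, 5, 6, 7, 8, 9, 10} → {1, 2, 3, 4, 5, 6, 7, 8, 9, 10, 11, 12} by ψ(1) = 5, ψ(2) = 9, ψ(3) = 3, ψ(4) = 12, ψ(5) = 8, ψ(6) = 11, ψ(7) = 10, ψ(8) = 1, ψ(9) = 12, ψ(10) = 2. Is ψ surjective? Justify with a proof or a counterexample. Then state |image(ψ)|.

9

No element maps to 4, so ψ is not surjective.
The image of ψ is {1, 2, 3, 5, 8, 9, 10, 11, 12}, which has 9 elements.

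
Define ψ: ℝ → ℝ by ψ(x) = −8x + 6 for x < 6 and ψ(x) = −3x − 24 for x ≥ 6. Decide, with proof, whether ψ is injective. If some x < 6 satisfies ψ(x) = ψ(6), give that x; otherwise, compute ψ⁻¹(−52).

28/3

Both pieces are strictly decreasing (slopes −8 and −3), so each is injective on its own interval.
The left piece maps (−∞, 6) onto (−42, ∞); the right piece maps [6, ∞) onto (−∞, −42].
These images are disjoint, so no value is attained by both pieces. So ψ is injective.
Because the two images are disjoint, no x < 6 has ψ(x) = ψ(6), so we compute ψ⁻¹(−52): −52 lies in (−∞, −42], so solve −3x − 24 = −52: x = (−52 + 24)/(−3) = 28/3.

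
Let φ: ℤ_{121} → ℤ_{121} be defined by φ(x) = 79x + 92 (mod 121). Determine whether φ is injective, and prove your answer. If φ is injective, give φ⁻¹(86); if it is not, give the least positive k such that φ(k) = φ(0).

52

If φ(s) = φ(t), then 79s ≡ 79t (mod 121). Because gcd(79, 121) = 1, we may cancel 79 to get s ≡ t (mod 121).
Thus φ is injective.
We now compute 79⁻¹ mod 121 explicitly. Euclid's algorithm: 121 = 1·79 + 42, 79 = 1·42 + 37, 42 = 1·37 + 5, 37 = 7·5 + 2, 5 = 2·2 + 1; back-substituting gives 1 = 72·79 − 47·121, so 79⁻¹ ≡ 72 (mod 121).
Since φ is injective, we compute φ⁻¹(86): solve 79x + 92 ≡ 86 (mod 121), i.e. 79x ≡ 115 (mod 121).
Multiplying by 79⁻¹ = 72 gives x ≡ 72·115 = 8280 = 68·121 + 52 ≡ 52 (mod 121).
Check: φ(52) = 79·52 + 92 = 4200 = 34·121 + 86 ≡ 86 (mod 121).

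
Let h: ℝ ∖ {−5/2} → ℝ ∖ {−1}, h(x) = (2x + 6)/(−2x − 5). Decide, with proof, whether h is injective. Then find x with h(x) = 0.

Suppose h(u) = h(v). Cross-multiplying: (2u + 6)(−2v − 5) = (2v + 6)(−2u − 5).
Expanding both sides and cancelling the symmetric terms leaves 2·(u − v) = 0. Since 2 ≠ 0, u = v. Therefore h is injective.
Solving h(x) = 0: cross-multiplying gives 2x + 6 = 0(−2x − 5), which rearranges to 2x = −6, so x = −3.

-3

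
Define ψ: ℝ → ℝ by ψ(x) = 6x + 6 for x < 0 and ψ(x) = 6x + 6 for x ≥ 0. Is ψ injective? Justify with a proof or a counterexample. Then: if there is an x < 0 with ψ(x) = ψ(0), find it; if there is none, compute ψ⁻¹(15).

3/2

Both pieces are strictly increasing (slopes 6 and 6), so each is injective on its own interval.
The left piece maps (−∞, 0) onto (−∞, 6); the right piece maps [0, ∞) onto [6, ∞).
These images are disjoint, so no value is attained by both pieces. Therefore ψ is injective.
Because the two images are disjoint, no x < 0 has ψ(x) = ψ(0), so we compute ψ⁻¹(15): 15 lies in [6, ∞), so solve 6x + 6 = 15: x = (15 − 6)/6 = 3/2.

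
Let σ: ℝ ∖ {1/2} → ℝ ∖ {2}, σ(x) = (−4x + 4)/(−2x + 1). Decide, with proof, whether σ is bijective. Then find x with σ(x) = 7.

3/10

Suppose σ(s) = σ(t). Cross-multiplying: (−4s + 4)(−2t + 1) = (−4t + 4)(−2s + 1).
Expanding both sides and cancelling the symmetric terms leaves 4·(s − t) = 0. Since 4 ≠ 0, s = t. So σ is injective.
For any y ≠ 2, solving y(−2x + 1) = −4x + 4 for x gives a well-defined x ≠ 1/2. So σ is surjective.
Thus σ is bijective.
Solving σ(x) = 7: cross-multiplying gives −4x + 4 = 7(−2x + 1), which rearranges to 10x = 3, so x = 3/10.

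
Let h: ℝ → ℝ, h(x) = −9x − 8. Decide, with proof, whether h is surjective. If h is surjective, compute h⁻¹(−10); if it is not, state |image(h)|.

2/9

For any y ∈ ℝ, x = (y + 8)/(−9) satisfies h(x) = y.
Thus h is surjective.
Since h is surjective, we compute h⁻¹(−10) = (−10 + 8)/(−9) = 2/9.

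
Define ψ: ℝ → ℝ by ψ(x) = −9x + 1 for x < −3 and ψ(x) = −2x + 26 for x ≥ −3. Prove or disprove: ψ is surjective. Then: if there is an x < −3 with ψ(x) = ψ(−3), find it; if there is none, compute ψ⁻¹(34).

Both pieces are strictly decreasing (slopes −9 and −2), so each is injective on its own interval.
The left piece maps (−∞, −3) onto (28, ∞); the right piece maps [−3, ∞) onto (−∞, 32].
The union (28, ∞) ∪ (−∞, 32] covers ℝ, so ψ is surjective.
For the follow-up: the images overlap, so an x < −3 with ψ(x) = ψ(−3) exists. ψ(−3) = 32; solving −9x + 1 = 32 for x < −3 gives x = (32 − 1)/(−9) = −31/9.

-31/9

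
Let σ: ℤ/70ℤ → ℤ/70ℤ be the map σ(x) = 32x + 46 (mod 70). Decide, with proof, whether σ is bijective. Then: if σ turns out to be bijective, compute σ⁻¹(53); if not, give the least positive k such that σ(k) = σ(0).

35

We have gcd(32, 70) = 2 > 1. Taking u = 0 and v = 35: σ(0) = 46 and σ(35) = 32·35 + 46 = 1166 ≡ 46 (mod 70).
So σ(0) = σ(35) while 0 ≠ 35, so σ is not injective, hence not bijective.
Since σ is not bijective, we find the least positive k with σ(k) = σ(0): this means 32k ≡ 0 (mod 70), i.e. 70 ∣ 32k. Since gcd(32, 70) = 2, dividing through by 2 this holds exactly when 35 ∣ 16k, and as gcd(16, 35) = 1, exactly when 35 ∣ k.
The smallest positive such k is 35.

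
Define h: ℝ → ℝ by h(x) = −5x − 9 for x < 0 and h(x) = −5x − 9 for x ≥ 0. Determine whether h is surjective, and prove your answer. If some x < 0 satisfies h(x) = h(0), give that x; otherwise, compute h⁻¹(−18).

Both pieces are strictly decreasing (slopes −5 and −5), so each is injective on its own interval.
The left piece maps (−∞, 0) onto (−9, ∞); the right piece maps [0, ∞) onto (−∞, −9].
These images together cover ℝ, so h is surjective.
Because the two images are disjoint, no x < 0 has h(x) = h(0), so we compute h⁻¹(−18): −18 lies in (−∞, −9], so solve −5x − 9 = −18: x = (−18 + 9)/(−5) = 9/5.

9/5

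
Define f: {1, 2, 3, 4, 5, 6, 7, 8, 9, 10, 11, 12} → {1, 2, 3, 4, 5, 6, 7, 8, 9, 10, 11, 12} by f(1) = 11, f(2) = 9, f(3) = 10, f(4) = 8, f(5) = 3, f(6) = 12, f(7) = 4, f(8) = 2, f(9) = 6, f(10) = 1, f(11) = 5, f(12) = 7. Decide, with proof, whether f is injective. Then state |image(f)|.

The values f(1), …, f(12) are 11, 9, 10, 8, 3, 12, 4, 2, 6, 1, 5, 7 — all distinct.
So f(s) = f(t) only when s = t, and f is injective.
The image of f is {1, 2, 3, 4, 5, 6, 7, 8, 9, 10, 11, 12}, which has 12 elements.

12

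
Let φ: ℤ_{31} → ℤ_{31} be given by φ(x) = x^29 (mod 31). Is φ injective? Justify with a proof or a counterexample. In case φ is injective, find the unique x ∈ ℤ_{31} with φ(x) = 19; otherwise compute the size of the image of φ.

18

Since 31 is prime, the nonzero elements of ℤ_{31} form a cyclic group of order 30.
As gcd(29, 30) = 1, raising to the 29th power is a bijection on this group: if x_1^29 ≡ x_2^29 then (x_1x_2^{−1})^29 = 1, and the only element of order dividing gcd(29, 30) = 1 is 1, so x_1 = x_2.
With φ(0) = 0 this makes φ injective on all of ℤ_{31}, hence bijective (finite equal-size domain and codomain). In particular φ is injective.
Since φ is injective, we find the preimage of 19. The inverse of x ↦ x^29 on (ℤ_{31})^× is x ↦ x^29, because 29·29 = 841 = 28·30 + 1 ≡ 1 (mod 30) and x^{30} = 1 for x ≠ 0 (Fermat). So φ⁻¹(19) = 19^29 mod 31.
Repeated squaring mod 31: 19^1 ≡ 19, 19^2 ≡ 19² = 361 ≡ 20, 19^4 ≡ 20² = 400 ≡ 28, 19^8 ≡ 28² = 784 ≡ 9, 19^16 ≡ 9² = 81 ≡ 19. Since 29 = 16 + 8 + 4 + 1, 19^29 ≡ 19·9·28·19: 19·9 = 171 ≡ 16, then 16·28 = 448 ≡ 14, then 14·19 = 266 ≡ 18. So 19^29 ≡ 18 (mod 31).
Hence φ⁻¹(19) = 18.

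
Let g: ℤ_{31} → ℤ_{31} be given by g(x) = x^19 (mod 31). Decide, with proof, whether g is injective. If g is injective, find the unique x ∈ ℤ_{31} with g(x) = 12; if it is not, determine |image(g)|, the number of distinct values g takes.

3

Since 31 is prime, the nonzero elements of ℤ_{31} form a cyclic group of order 30.
As gcd(19, 30) = 1, raising to the 19th power is a bijection on this group: if x_1^19 ≡ x_2^19 then (x_1x_2^{−1})^19 = 1, and the only element of order dividing gcd(19, 30) = 1 is 1, so x_1 = x_2.
With g(0) = 0 this makes g injective on all of ℤ_{31}, hence bijective (finite equal-size domain and codomain). In particular g is injective.
Since g is injective, we find the preimage of 12. The inverse of x ↦ x^19 on (ℤ_{31})^× is x ↦ x^19, because 19·19 = 361 = 12·30 + 1 ≡ 1 (mod 30) and x^{30} = 1 for x ≠ 0 (Fermat). So g⁻¹(12) = 12^19 mod 31.
Repeated squaring mod 31: 12^1 ≡ 12, 12^2 ≡ 12² = 144 ≡ 20, 12^4 ≡ 20² = 400 ≡ 28, 12^8 ≡ 28² = 784 ≡ 9, 12^16 ≡ 9² = 81 ≡ 19. Since 19 = 16 + 2 + 1, 12^19 ≡ 19·20·12: 19·20 = 380 ≡ 8, then 8·12 = 96 ≡ 3. So 12^19 ≡ 3 (mod 31).
Hence g⁻¹(12) = 3.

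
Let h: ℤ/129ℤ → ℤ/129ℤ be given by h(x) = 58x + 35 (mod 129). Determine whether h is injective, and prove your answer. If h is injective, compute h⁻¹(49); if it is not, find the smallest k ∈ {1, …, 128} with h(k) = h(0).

107

If h(x_1) = h(x_2), then 58x_1 ≡ 58x_2 (mod 129). Because gcd(58, 129) = 1, we may cancel 58 to get x_1 ≡ x_2 (mod 129).
Hence h is injective.
We now compute 58⁻¹ mod 129 explicitly. Euclid's algorithm: 129 = 2·58 + 13, 58 = 4·13 + 6, 13 = 2·6 + 1; back-substituting gives 1 = 109·58 − 49·129, so 58⁻¹ ≡ 109 (mod 129).
Since h is injective, we find h⁻¹(49): we need 58x ≡ 49 − 35 ≡ 14 (mod 129). Using 58⁻¹ = 109: x ≡ 109·14 = 1526 = 11·129 + 107, so x = 107.
Check: h(107) = 58·107 + 35 = 6241 = 48·129 + 49 ≡ 49 (mod 129).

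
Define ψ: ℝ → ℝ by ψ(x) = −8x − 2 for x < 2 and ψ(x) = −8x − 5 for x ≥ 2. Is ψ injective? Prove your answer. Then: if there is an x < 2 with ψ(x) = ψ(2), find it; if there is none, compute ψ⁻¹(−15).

Both pieces are strictly decreasing (slopes −8 and −8), so each is injective on its own interval.
The left piece maps (−∞, 2) onto (−18, ∞); the right piece maps [2, ∞) onto (−∞, −21].
These images are disjoint, so no value is attained by both pieces. Thus ψ is injective.
Because the two images are disjoint, no x < 2 has ψ(x) = ψ(2), so we compute ψ⁻¹(−15): −15 lies in (−18, ∞), so solve −8x − 2 = −15: x = (−15 + 2)/(−8) = 13/8.

13/8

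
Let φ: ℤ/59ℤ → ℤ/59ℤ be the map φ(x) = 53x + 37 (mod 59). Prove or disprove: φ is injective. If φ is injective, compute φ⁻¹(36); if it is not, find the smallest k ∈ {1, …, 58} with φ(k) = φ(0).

10

Recall: φ is injective when φ(x_1) = φ(x_2) forces x_1 = x_2.
If φ(x_1) = φ(x_2), then 53x_1 ≡ 53x_2 (mod 59). Because gcd(53, 59) = 1, we may cancel 53 to get x_1 ≡ x_2 (mod 59).
Therefore φ is injective.
We now compute 53⁻¹ mod 59 explicitly. Euclid's algorithm: 59 = 1·53 + 6, 53 = 8·6 + 5, 6 = 1·5 + 1; back-substituting gives 1 = 49·53 − 44·59, so 53⁻¹ ≡ 49 (mod 59).
Since φ is injective, we compute φ⁻¹(36): solve 53x + 37 ≡ 36 (mod 59), i.e. 53x ≡ 58 (mod 59).
Multiplying by 53⁻¹ = 49 gives x ≡ 49·58 = 2842 = 48·59 + 10 ≡ 10 (mod 59).
Check: φ(10) = 53·10 + 37 = 567 = 9·59 + 36 ≡ 36 (mod 59).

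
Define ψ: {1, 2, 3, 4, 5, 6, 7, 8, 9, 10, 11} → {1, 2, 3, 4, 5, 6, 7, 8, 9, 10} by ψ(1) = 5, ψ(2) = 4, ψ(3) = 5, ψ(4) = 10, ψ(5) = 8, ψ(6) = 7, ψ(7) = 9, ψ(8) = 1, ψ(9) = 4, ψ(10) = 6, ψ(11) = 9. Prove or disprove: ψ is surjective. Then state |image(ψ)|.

No element maps to 2, so ψ is not surjective.
The image of ψ is {1, 4, 5, 6, 7, 8, 9, 10}, which has 8 elements.

8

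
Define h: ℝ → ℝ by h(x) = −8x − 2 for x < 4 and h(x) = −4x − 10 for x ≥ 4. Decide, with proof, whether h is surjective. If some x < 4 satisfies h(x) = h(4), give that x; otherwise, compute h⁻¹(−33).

3

Both pieces are strictly decreasing (slopes −8 and −4), so each is injective on its own interval.
The left piece maps (−∞, 4) onto (−34, ∞); the right piece maps [4, ∞) onto (−∞, −26].
The union (−34, ∞) ∪ (−∞, −26] covers ℝ, so h is surjective.
For the follow-up: the images overlap, so an x < 4 with h(x) = h(4) exists. h(4) = −26; solving −8x − 2 = −26 for x < 4 gives x = (−26 + 2)/(−8) = 3.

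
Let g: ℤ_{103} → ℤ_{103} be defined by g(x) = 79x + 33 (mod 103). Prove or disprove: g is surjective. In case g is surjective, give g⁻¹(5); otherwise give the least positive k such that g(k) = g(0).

87

Since gcd(79, 103) = 1, 79 is invertible modulo 103. Euclid's algorithm: 103 = 1·79 + 24, 79 = 3·24 + 7, 24 = 3·7 + 3, 7 = 2·3 + 1; back-substituting gives 1 = 30·79 − 23·103, so 79⁻¹ ≡ 30 (mod 103).
For any y ∈ ℤ_{103}, x = 30(y − 33) mod 103 satisfies g(x) = 79·30(y − 33) + 33 ≡ y (since 79·30 ≡ 1 mod 103). So every y has a preimage.
So g is surjective.
Since g is surjective, we compute g⁻¹(5): solve 79x + 33 ≡ 5 (mod 103), i.e. 79x ≡ 75 (mod 103).
Multiplying by 79⁻¹ = 30 gives x ≡ 30·75 = 2250 = 21·103 + 87 ≡ 87 (mod 103).
Check: g(87) = 79·87 + 33 = 6906 = 67·103 + 5 ≡ 5 (mod 103).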